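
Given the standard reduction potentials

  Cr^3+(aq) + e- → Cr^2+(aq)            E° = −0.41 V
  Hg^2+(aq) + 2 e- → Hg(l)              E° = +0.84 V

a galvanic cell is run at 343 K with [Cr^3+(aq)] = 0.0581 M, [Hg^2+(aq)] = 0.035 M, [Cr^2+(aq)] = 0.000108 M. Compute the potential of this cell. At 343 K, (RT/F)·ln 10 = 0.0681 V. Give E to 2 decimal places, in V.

+1.01 V

The Hg²⁺/Hg couple has the more positive E°, so it is the cathode; Cr³⁺/Cr²⁺ is the anode.
The standard potential is +0.84 − (−0.41) = +1.25 V and the balanced reaction transfers n = 2 electrons.
Balancing gives Hg^2+(aq) + 2 Cr^2+(aq) → Hg(l) + 2 Cr^3+(aq); hence Q = [Cr^3+(aq)]^2 / ([Hg^2+(aq)]·[Cr^2+(aq)]^2) = 8.27×10^6 (log Q = 6.917).
E = E° − (0.0681/n)·log Q = +1.25 − (0.0681/2)(6.917) = +1.01 V.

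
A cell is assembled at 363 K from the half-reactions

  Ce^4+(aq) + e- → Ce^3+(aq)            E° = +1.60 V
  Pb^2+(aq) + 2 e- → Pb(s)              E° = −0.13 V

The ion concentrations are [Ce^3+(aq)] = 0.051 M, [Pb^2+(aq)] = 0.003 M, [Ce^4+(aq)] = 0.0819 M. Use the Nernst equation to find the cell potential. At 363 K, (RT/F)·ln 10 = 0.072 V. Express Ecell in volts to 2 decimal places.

+1.84 V

Since E°(Ce⁴⁺/Ce³⁺) > E°(Pb²⁺/Pb), Ce⁴⁺/Ce³⁺ serves as the cathode.
E°cell = E°cat − E°an = +1.60 − (−0.13) = +1.73 V; n = 2.
For the overall reaction 2 Ce^4+(aq) + Pb(s) → 2 Ce^3+(aq) + Pb^2+(aq), Q = ([Ce^3+(aq)]^2·[Pb^2+(aq)]) / [Ce^4+(aq)]^2 = 0.00116, giving log Q = −2.934.
By the Nernst equation, E = +1.73 − (0.072/2)·(−2.934) = +1.84 V.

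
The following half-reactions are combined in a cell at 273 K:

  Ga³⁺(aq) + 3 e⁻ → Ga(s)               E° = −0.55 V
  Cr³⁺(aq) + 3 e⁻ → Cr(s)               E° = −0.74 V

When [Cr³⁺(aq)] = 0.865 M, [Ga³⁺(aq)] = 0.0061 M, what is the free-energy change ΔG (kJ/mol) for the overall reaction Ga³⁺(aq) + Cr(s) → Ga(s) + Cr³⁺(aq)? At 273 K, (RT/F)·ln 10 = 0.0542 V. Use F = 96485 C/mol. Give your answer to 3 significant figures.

E°cell = −0.55 − (−0.74) = +0.19 V; the balanced reaction transfers n = 3 electrons.
Here Q = [Cr³⁺(aq)] / [Ga³⁺(aq)] = 142 (log Q = 2.152), giving E = +0.19 − (0.0542/3)·(2.152) = +0.1511 V.
Then ΔG = −nFE = −3 × 96485 × +0.1511 J/mol = −43.7 kJ/mol.

−43.7 kJ/mol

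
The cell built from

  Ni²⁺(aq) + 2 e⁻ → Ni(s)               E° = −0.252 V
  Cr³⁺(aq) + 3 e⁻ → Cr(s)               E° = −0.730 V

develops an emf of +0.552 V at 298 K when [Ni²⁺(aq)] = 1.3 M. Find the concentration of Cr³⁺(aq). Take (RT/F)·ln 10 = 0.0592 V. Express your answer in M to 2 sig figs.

0.00026 M

The Ni²⁺/Ni couple has the larger reduction potential, so it is the cathode: E°cell = −0.252 − (−0.730) = +0.478 V and n = 6.
Since E = E° − (0.0592/n)·log Q, log Q = n(E° − E)/0.0592 = −7.500.
Balancing electrons gives 3 Ni²⁺(aq) + 2 Cr(s) → 3 Ni(s) + 2 Cr³⁺(aq); thus Q = [Cr³⁺(aq)]^2 / [Ni²⁺(aq)]^3.
Substituting the known concentrations and solving, log [Cr³⁺(aq)] = −3.579 and [Cr³⁺(aq)] = 0.00026 M.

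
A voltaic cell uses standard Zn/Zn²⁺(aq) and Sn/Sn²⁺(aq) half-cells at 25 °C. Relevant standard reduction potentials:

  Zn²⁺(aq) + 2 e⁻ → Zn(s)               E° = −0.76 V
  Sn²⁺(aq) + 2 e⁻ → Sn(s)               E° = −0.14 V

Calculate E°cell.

Of the two couples in this cell, the one with the more positive reduction potential is reduced at the cathode: here that is Sn²⁺/Sn (−0.14 V); Zn²⁺/Zn (−0.76 V) is the anode.
E°cell = E°(cathode) − E°(anode) = −0.14 − (−0.76) = +0.62 V.

+0.62 V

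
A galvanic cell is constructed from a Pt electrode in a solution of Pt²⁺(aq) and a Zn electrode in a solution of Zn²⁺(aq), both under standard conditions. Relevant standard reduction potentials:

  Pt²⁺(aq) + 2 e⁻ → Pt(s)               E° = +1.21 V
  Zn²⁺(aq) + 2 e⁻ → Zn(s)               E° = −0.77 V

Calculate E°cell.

The Pt²⁺/Pt couple has the higher E°, so Pt ion is reduced (cathode) and Zn is oxidized (anode).
E°cell = E°(cathode) − E°(anode) = +1.21 − (−0.77) = +1.98 V.

+1.98 V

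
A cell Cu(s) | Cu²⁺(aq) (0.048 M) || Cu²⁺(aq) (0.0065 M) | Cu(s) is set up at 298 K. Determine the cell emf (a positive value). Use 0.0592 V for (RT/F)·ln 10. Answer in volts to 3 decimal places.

For a concentration cell E°cell = 0, since both electrodes use the same couple.
The compartment with the higher Cu²⁺(aq) concentration (0.048 M) acts as the cathode; ions are reduced there and produced at the dilute (0.0065 M) anode.
With n = 2, Ecell = −(0.0592/2)·log([dilute]/[conc]) = −(0.0592/2)·log(0.0065/0.048) = +0.026 V.

0.026 V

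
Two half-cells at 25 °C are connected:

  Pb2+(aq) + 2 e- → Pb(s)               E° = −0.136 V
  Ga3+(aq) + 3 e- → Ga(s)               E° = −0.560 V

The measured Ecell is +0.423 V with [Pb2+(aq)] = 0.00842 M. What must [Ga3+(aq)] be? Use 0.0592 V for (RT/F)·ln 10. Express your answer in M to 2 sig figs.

0.00087 M

Pb²⁺/Pb is the cathode (higher E°); E°cell = −0.136 − (−0.560) = +0.424 V with n = 6.
Since E = E° − (0.0592/n)·log Q, log Q = n(E° − E)/0.0592 = 0.101.
The balanced reaction is 3 Pb2+(aq) + 2 Ga(s) → 3 Pb(s) + 2 Ga3+(aq), so Q = [Ga3+(aq)]^2 / [Pb2+(aq)]^3.
Isolating [Ga3+(aq)] in Q = 10^{0.101} yields log [Ga3+(aq)] = −3.062, i.e. 0.00087 M.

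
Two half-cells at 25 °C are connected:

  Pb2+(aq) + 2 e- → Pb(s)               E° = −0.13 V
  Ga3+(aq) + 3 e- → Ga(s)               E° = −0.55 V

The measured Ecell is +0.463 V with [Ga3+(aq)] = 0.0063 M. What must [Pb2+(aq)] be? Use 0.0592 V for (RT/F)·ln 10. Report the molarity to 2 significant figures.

Pb²⁺/Pb is the cathode (higher E°); E°cell = −0.13 − (−0.55) = +0.42 V with n = 6.
From the Nernst equation, log Q = n(E° − E)/0.0592 = 6·(+0.42 − (+0.463))/0.0592 = −4.358.
For 3 Pb2+(aq) + 2 Ga(s) → 3 Pb(s) + 2 Ga3+(aq), the reaction quotient is Q = [Ga3+(aq)]^2 / [Pb2+(aq)]^3.
Solving for the unknown gives log [Pb2+(aq)] = −0.014, so [Pb2+(aq)] ≈ 0.97 M.

0.97 M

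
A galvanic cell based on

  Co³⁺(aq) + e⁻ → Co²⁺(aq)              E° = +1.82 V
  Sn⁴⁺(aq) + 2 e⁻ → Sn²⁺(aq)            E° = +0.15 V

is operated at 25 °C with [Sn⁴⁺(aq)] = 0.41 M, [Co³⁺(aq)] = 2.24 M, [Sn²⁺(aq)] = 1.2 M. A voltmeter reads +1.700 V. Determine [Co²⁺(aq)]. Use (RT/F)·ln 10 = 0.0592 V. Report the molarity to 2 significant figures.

The Co³⁺/Co²⁺ couple has the larger reduction potential, so it is the cathode: E°cell = +1.82 − (+0.15) = +1.67 V and n = 2.
From the Nernst equation, log Q = n(E° − E)/0.0592 = 2·(+1.67 − (+1.700))/0.0592 = −1.014.
Balancing electrons gives 2 Co³⁺(aq) + Sn²⁺(aq) → 2 Co²⁺(aq) + Sn⁴⁺(aq); thus Q = ([Co²⁺(aq)]^2·[Sn⁴⁺(aq)]) / ([Co³⁺(aq)]^2·[Sn²⁺(aq)]).
Solving for the unknown gives log [Co²⁺(aq)] = 0.076, so [Co²⁺(aq)] ≈ 1.2 M.

1.2 M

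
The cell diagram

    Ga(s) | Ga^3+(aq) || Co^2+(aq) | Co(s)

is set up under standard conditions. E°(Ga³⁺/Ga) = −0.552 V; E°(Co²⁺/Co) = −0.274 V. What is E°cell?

By convention the left-hand electrode in cell notation is the anode (oxidation) and the right-hand electrode is the cathode (reduction).
E°cell = E°(right) − E°(left) = −0.274 − (−0.552) = +0.278 V.

+0.278 V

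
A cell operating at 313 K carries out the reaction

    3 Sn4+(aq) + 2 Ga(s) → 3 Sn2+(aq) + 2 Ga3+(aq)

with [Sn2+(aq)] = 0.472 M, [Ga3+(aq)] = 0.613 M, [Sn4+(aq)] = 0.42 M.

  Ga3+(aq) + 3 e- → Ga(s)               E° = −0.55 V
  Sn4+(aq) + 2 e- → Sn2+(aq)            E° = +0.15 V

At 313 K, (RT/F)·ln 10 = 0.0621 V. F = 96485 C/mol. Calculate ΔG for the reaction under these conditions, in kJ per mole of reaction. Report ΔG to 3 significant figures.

−407 kJ/mol

The standard cell potential is +0.15 − (−0.55) = +0.70 V, with n = 6 electrons in the balanced equation.
Q = ([Sn2+(aq)]^3·[Ga3+(aq)]^2) / [Sn4+(aq)]^3 = 0.533, so log Q = −0.273 and E = +0.70 − (0.0621/6)(−0.273) = +0.7028 V.
ΔG = −nFE = −(6)(96485)(+0.7028) J/mol = −407 kJ/mol.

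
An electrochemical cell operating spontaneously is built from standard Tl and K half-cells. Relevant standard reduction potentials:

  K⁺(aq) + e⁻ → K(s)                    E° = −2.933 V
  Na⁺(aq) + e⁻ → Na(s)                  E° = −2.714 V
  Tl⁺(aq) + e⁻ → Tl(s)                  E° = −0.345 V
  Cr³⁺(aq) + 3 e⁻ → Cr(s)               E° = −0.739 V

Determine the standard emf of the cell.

+2.588 V

Of the two couples in this cell, the one with the more positive reduction potential is reduced at the cathode: here that is Tl⁺/Tl (−0.345 V); K⁺/K (−2.933 V) is the anode.
E°cell = E°(cathode) − E°(anode) = −0.345 − (−2.933) = +2.588 V.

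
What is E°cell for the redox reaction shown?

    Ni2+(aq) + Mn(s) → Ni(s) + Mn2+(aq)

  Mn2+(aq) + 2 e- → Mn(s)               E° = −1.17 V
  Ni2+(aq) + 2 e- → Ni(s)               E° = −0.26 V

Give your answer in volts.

In the reaction as written, Ni2+(aq) is reduced (cathode) and Mn2+(aq) is produced by oxidation at the anode.
E°cell = E°(cathode) − E°(anode) = −0.26 − (−1.17) = +0.91 V.
The positive value indicates the reaction is spontaneous as written.

+0.91 V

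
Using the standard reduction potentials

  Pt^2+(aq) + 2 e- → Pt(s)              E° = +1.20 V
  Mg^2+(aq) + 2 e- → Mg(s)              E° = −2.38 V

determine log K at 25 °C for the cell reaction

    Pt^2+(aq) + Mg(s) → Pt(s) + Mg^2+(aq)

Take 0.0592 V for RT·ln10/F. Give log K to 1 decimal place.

log K = 120.9

The Pt²⁺/Pt couple is reduced (cathode); E°cell = +1.20 − (−2.38) = +3.58 V with n = 2.
At equilibrium E = 0, so log K = nE°cell / 0.0592 = (2)(+3.58) / 0.0592 = 120.9.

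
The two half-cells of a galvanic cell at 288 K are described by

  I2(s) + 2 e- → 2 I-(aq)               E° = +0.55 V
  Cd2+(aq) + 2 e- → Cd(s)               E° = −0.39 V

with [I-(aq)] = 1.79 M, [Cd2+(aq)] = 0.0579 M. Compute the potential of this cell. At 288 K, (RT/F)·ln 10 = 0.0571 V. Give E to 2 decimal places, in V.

+0.96 V

I₂/I⁻ is reduced (cathode, E° = +0.55 V) and Cd²⁺/Cd is oxidized (anode).
E°cell = E°cat − E°an = +0.55 − (−0.39) = +0.94 V; n = 2.
For the overall reaction I2(s) + Cd(s) → 2 I-(aq) + Cd2+(aq), Q = [I-(aq)]^2·[Cd2+(aq)] = 0.186, giving log Q = −0.732.
Applying E = E° − (RT ln10/nF)·log Q gives +0.94 − (0.0571/2)(−0.732) = +0.96 V.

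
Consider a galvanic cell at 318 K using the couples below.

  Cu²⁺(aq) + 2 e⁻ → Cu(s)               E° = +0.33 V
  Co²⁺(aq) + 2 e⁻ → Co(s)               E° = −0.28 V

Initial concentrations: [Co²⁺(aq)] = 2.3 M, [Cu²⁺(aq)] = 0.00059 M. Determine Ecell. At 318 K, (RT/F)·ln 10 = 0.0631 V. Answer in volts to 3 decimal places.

Cu²⁺/Cu is reduced (cathode, E° = +0.33 V) and Co²⁺/Co is oxidized (anode).
E°cell = E°cat − E°an = +0.33 − (−0.28) = +0.61 V; n = 2.
The balanced reaction is Cu²⁺(aq) + Co(s) → Cu(s) + Co²⁺(aq), so Q = [Co²⁺(aq)] / [Cu²⁺(aq)] = 3.9×10^3 and log Q = 3.591.
Applying E = E° − (RT ln10/nF)·log Q gives +0.61 − (0.0631/2)(3.591) = +0.497 V.

+0.497 V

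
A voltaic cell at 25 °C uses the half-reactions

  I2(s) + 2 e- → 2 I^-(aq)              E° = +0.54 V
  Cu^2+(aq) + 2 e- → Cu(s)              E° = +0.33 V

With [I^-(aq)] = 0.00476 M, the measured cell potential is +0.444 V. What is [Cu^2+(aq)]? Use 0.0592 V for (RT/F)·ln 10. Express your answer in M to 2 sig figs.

0.00055 M

I₂/I⁻ is the cathode (higher E°); E°cell = +0.54 − (+0.33) = +0.21 V with n = 2.
From the Nernst equation, log Q = n(E° − E)/0.0592 = 2·(+0.21 − (+0.444))/0.0592 = −7.905.
Balancing electrons gives I2(s) + Cu(s) → 2 I^-(aq) + Cu^2+(aq); thus Q = [I^-(aq)]^2·[Cu^2+(aq)].
Substituting the known concentrations and solving, log [Cu^2+(aq)] = −3.260 and [Cu^2+(aq)] = 0.00055 M.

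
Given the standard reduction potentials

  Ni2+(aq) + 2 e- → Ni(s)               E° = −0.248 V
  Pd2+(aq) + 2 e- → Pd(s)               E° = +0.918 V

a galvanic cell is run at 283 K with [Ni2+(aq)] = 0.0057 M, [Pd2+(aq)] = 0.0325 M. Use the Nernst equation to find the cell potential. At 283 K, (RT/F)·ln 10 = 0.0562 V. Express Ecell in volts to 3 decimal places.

Since E°(Pd²⁺/Pd) > E°(Ni²⁺/Ni), Pd²⁺/Pd serves as the cathode.
E°cell = +0.918 − (−0.248) = +1.166 V, with n = 2 electrons transferred.
The balanced reaction is Pd2+(aq) + Ni(s) → Pd(s) + Ni2+(aq), so Q = [Ni2+(aq)] / [Pd2+(aq)] = 0.175 and log Q = −0.756.
Applying E = E° − (RT ln10/nF)·log Q gives +1.166 − (0.0562/2)(−0.756) = +1.187 V.

+1.187 V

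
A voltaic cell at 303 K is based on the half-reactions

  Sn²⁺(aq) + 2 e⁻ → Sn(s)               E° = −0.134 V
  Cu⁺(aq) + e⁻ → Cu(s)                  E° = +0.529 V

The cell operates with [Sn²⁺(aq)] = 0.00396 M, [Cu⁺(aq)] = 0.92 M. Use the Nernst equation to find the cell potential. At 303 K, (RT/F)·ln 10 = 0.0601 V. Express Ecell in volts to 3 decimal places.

+0.733 V

Cu⁺/Cu is reduced (cathode, E° = +0.529 V) and Sn²⁺/Sn is oxidized (anode).
E°cell = E°cat − E°an = +0.529 − (−0.134) = +0.663 V; n = 2.
For the overall reaction 2 Cu⁺(aq) + Sn(s) → 2 Cu(s) + Sn²⁺(aq), Q = [Sn²⁺(aq)] / [Cu⁺(aq)]^2 = 0.00468, giving log Q = −2.330.
E = E° − (0.0601/n)·log Q = +0.663 − (0.0601/2)(−2.330) = +0.733 V.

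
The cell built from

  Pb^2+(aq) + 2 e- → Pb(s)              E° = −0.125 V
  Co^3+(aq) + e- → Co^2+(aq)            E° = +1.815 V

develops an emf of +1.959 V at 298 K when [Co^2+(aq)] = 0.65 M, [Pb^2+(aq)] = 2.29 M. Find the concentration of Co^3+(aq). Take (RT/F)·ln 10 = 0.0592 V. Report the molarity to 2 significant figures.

2.1 M

Co³⁺/Co²⁺ is the cathode (higher E°); E°cell = +1.815 − (−0.125) = +1.940 V with n = 2.
Since E = E° − (0.0592/n)·log Q, log Q = n(E° − E)/0.0592 = −0.642.
Balancing electrons gives 2 Co^3+(aq) + Pb(s) → 2 Co^2+(aq) + Pb^2+(aq); thus Q = ([Co^2+(aq)]^2·[Pb^2+(aq)]) / [Co^3+(aq)]^2.
Solving for the unknown gives log [Co^3+(aq)] = 0.314, so [Co^3+(aq)] ≈ 2.1 M.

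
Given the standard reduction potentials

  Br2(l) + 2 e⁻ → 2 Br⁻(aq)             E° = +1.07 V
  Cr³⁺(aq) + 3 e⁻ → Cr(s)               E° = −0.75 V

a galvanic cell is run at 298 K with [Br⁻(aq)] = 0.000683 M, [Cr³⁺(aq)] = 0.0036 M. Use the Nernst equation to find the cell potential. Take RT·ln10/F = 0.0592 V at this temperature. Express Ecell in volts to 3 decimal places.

+2.056 V

Since E°(Br₂/Br⁻) > E°(Cr³⁺/Cr), Br₂/Br⁻ serves as the cathode.
The standard potential is +1.07 − (−0.75) = +1.82 V and the balanced reaction transfers n = 6 electrons.
For the overall reaction 3 Br2(l) + 2 Cr(s) → 6 Br⁻(aq) + 2 Cr³⁺(aq), Q = [Br⁻(aq)]^6·[Cr³⁺(aq)]^2 = 1.32×10^−24, giving log Q = −23.881.
E = E° − (0.0592/n)·log Q = +1.82 − (0.0592/6)(−23.881) = +2.056 V.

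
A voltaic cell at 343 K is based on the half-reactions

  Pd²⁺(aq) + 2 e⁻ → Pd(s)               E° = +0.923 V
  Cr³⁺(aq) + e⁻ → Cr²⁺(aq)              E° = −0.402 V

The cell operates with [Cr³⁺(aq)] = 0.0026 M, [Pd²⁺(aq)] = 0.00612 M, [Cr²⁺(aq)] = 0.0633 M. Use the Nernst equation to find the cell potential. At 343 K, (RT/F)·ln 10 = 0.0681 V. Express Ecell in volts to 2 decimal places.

+1.34 V

The Pd²⁺/Pd couple has the more positive E°, so it is the cathode; Cr³⁺/Cr²⁺ is the anode.
The standard potential is +0.923 − (−0.402) = +1.325 V and the balanced reaction transfers n = 2 electrons.
Balancing gives Pd²⁺(aq) + 2 Cr²⁺(aq) → Pd(s) + 2 Cr³⁺(aq); hence Q = [Cr³⁺(aq)]^2 / ([Pd²⁺(aq)]·[Cr²⁺(aq)]^2) = 0.276 (log Q = −0.560).
Applying E = E° − (RT ln10/nF)·log Q gives +1.325 − (0.0681/2)(−0.560) = +1.34 V.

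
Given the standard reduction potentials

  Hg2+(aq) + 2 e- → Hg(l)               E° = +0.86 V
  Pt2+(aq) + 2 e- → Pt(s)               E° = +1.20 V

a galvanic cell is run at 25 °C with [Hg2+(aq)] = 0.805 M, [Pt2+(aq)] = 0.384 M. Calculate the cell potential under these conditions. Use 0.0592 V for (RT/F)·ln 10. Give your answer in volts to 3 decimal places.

The Pt²⁺/Pt couple has the more positive E°, so it is the cathode; Hg²⁺/Hg is the anode.
E°cell = +1.20 − (+0.86) = +0.34 V, with n = 2 electrons transferred.
The balanced reaction is Pt2+(aq) + Hg(l) → Pt(s) + Hg2+(aq), so Q = [Hg2+(aq)] / [Pt2+(aq)] = 2.1 and log Q = 0.321.
By the Nernst equation, E = +0.34 − (0.0592/2)·(0.321) = +0.330 V.

+0.330 V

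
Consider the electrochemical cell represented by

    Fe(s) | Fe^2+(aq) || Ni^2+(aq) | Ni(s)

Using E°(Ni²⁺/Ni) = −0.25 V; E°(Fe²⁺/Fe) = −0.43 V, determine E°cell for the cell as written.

By convention the left-hand electrode in cell notation is the anode (oxidation) and the right-hand electrode is the cathode (reduction).
E°cell = E°(right) − E°(left) = −0.25 − (−0.43) = +0.18 V.

+0.18 V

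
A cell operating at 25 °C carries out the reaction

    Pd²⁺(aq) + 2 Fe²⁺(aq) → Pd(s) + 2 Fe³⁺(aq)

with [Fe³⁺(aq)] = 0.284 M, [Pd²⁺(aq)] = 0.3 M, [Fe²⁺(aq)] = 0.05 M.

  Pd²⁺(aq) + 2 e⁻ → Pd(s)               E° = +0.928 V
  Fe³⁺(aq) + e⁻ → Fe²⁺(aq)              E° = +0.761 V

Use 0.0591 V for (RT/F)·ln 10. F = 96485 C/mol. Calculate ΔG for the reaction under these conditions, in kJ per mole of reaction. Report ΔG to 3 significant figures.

The standard cell potential is +0.928 − (+0.761) = +0.167 V, with n = 2 electrons in the balanced equation.
Q = [Fe³⁺(aq)]^2 / ([Pd²⁺(aq)]·[Fe²⁺(aq)]^2) = 108, so log Q = 2.032 and E = +0.167 − (0.0591/2)(2.032) = +0.1070 V.
Then ΔG = −nFE = −2 × 96485 × +0.1070 J/mol = −20.6 kJ/mol.

−20.6 kJ/mol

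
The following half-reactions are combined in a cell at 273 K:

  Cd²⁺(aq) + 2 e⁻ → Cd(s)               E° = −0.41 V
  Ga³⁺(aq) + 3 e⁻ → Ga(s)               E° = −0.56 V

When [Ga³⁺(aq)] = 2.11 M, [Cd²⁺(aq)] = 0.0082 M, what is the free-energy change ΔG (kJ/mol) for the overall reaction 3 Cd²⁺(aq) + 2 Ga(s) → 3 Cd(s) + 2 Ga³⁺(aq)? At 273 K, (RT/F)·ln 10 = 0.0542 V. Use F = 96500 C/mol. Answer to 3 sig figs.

With Cd²⁺/Cd reduced at the cathode, E°cell = −0.41 − (−0.56) = +0.15 V and n = 6.
The reaction quotient is [Ga³⁺(aq)]^2 / [Cd²⁺(aq)]^3 = 8.07×10^6; by Nernst, E = +0.15 − (0.0542/6)(6.907) = +0.0876 V.
Finally ΔG = −nFE = −(6)(96500 C/mol)(+0.0876 V) = −50.7 kJ/mol.

−50.7 kJ/mol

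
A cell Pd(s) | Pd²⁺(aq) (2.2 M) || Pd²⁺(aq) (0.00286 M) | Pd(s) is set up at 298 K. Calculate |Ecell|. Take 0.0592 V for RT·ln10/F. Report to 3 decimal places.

0.085 V

For a concentration cell E°cell = 0, since both electrodes use the same couple.
The compartment with the higher Pd²⁺(aq) concentration (2.2 M) acts as the cathode; ions are reduced there and produced at the dilute (0.00286 M) anode.
With n = 2, Ecell = −(0.0592/2)·log([dilute]/[conc]) = −(0.0592/2)·log(0.00286/2.2) = +0.085 V.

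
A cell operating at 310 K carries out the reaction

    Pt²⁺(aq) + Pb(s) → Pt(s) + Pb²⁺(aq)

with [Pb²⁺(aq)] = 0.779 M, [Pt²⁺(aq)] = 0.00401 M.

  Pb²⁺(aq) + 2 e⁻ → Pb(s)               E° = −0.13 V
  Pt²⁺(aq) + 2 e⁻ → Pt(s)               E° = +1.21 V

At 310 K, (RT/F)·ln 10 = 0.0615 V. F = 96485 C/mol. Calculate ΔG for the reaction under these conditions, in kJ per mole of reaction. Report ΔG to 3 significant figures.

With Pt²⁺/Pt reduced at the cathode, E°cell = +1.21 − (−0.13) = +1.34 V and n = 2.
Here Q = [Pb²⁺(aq)] / [Pt²⁺(aq)] = 194 (log Q = 2.288), giving E = +1.34 − (0.0615/2)·(2.288) = +1.2696 V.
Then ΔG = −nFE = −2 × 96485 × +1.2696 J/mol = −245 kJ/mol.

−245 kJ/mol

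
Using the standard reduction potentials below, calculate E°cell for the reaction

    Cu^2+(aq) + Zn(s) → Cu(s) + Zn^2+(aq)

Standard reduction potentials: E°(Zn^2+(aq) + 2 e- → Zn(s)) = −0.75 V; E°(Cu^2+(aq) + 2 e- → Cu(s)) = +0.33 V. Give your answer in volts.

+1.08 V

In the reaction as written, Cu^2+(aq) is reduced (cathode) and Zn^2+(aq) is produced by oxidation at the anode.
E°cell = E°(cathode) − E°(anode) = +0.33 − (−0.75) = +1.08 V.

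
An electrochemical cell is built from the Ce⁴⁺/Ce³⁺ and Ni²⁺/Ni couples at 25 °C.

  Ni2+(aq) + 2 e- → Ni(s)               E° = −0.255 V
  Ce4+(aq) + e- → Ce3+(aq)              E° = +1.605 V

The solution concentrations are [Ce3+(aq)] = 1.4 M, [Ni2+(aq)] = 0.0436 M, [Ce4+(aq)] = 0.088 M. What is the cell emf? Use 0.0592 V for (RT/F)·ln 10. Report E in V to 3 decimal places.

The Ce⁴⁺/Ce³⁺ couple has the more positive E°, so it is the cathode; Ni²⁺/Ni is the anode.
E°cell = +1.605 − (−0.255) = +1.860 V, with n = 2 electrons transferred.
For the overall reaction 2 Ce4+(aq) + Ni(s) → 2 Ce3+(aq) + Ni2+(aq), Q = ([Ce3+(aq)]^2·[Ni2+(aq)]) / [Ce4+(aq)]^2 = 11, giving log Q = 1.043.
Applying E = E° − (RT ln10/nF)·log Q gives +1.860 − (0.0592/2)(1.043) = +1.829 V.

+1.829 V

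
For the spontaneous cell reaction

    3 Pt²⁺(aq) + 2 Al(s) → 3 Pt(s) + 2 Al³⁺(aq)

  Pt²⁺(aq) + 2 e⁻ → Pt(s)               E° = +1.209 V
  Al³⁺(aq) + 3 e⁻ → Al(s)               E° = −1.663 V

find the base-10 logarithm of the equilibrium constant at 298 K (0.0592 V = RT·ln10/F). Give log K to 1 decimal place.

The Pt²⁺/Pt couple is reduced (cathode); E°cell = +1.209 − (−1.663) = +2.872 V with n = 6.
At equilibrium E = 0, so log K = nE°cell / 0.0592 = (6)(+2.872) / 0.0592 = 291.1.

log K = 291.1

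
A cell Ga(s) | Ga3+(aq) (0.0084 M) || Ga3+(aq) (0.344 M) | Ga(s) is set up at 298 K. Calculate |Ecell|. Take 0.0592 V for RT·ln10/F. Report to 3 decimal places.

For a concentration cell E°cell = 0, since both electrodes use the same couple.
The compartment with the higher Ga3+(aq) concentration (0.344 M) acts as the cathode; ions are reduced there and produced at the dilute (0.0084 M) anode.
With n = 3, Ecell = −(0.0592/3)·log([dilute]/[conc]) = −(0.0592/3)·log(0.0084/0.344) = +0.032 V.

0.032 V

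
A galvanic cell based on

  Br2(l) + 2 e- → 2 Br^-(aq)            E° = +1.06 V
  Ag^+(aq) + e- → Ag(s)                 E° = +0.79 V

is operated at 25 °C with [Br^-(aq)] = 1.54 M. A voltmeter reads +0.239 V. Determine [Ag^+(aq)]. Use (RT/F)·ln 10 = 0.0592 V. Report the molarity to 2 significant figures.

With Br₂/Br⁻ at the cathode and Ag⁺/Ag at the anode, E°cell = +1.06 − (+0.79) = +0.27 V (n = 2).
Since E = E° − (0.0592/n)·log Q, log Q = n(E° − E)/0.0592 = 1.047.
The balanced reaction is Br2(l) + 2 Ag(s) → 2 Br^-(aq) + 2 Ag^+(aq), so Q = [Br^-(aq)]^2·[Ag^+(aq)]^2.
Solving for the unknown gives log [Ag^+(aq)] = 0.336, so [Ag^+(aq)] ≈ 2.2 M.

2.2 M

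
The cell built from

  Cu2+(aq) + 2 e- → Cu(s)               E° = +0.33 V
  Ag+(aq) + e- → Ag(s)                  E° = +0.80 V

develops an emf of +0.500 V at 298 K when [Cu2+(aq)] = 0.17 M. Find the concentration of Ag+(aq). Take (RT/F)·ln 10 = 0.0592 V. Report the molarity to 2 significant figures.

1.3 M

Ag⁺/Ag is the cathode (higher E°); E°cell = +0.80 − (+0.33) = +0.47 V with n = 2.
Rearranging E = E° − (0.0592/n)·log Q gives log Q = 2(+0.47 − (+0.500))/0.0592 = −1.014.
The balanced reaction is 2 Ag+(aq) + Cu(s) → 2 Ag(s) + Cu2+(aq), so Q = [Cu2+(aq)] / [Ag+(aq)]^2.
Isolating [Ag+(aq)] in Q = 10^{−1.014} yields log [Ag+(aq)] = 0.122, i.e. 1.3 M.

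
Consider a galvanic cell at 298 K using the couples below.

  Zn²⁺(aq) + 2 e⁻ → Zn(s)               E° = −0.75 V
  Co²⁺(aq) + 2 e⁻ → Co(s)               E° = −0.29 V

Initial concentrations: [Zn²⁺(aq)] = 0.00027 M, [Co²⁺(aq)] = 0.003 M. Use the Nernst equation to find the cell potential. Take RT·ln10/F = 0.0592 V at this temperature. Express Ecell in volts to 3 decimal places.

Since E°(Co²⁺/Co) > E°(Zn²⁺/Zn), Co²⁺/Co serves as the cathode.
E°cell = E°cat − E°an = −0.29 − (−0.75) = +0.46 V; n = 2.
For the overall reaction Co²⁺(aq) + Zn(s) → Co(s) + Zn²⁺(aq), Q = [Zn²⁺(aq)] / [Co²⁺(aq)] = 0.09, giving log Q = −1.046.
E = E° − (0.0592/n)·log Q = +0.46 − (0.0592/2)(−1.046) = +0.491 V.

+0.491 V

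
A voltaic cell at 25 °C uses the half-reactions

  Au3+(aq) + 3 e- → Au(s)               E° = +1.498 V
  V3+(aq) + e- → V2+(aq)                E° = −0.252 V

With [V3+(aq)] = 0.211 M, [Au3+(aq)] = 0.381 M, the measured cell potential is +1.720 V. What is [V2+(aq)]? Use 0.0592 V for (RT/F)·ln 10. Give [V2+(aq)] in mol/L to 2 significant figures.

0.091 M

Au³⁺/Au is the cathode (higher E°); E°cell = +1.498 − (−0.252) = +1.750 V with n = 3.
From the Nernst equation, log Q = n(E° − E)/0.0592 = 3·(+1.750 − (+1.720))/0.0592 = 1.520.
Balancing electrons gives Au3+(aq) + 3 V2+(aq) → Au(s) + 3 V3+(aq); thus Q = [V3+(aq)]^3 / ([Au3+(aq)]·[V2+(aq)]^3).
Isolating [V2+(aq)] in Q = 10^{1.520} yields log [V2+(aq)] = −1.043, i.e. 0.091 M.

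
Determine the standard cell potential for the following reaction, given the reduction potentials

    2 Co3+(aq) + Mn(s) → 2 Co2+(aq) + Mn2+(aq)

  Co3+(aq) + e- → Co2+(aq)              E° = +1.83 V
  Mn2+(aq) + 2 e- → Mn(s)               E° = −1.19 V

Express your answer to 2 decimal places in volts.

In the reaction as written, Co3+(aq) is reduced (cathode) and Mn2+(aq) is produced by oxidation at the anode.
E°cell = E°(cathode) − E°(anode) = +1.83 − (−1.19) = +3.02 V.

+3.02 V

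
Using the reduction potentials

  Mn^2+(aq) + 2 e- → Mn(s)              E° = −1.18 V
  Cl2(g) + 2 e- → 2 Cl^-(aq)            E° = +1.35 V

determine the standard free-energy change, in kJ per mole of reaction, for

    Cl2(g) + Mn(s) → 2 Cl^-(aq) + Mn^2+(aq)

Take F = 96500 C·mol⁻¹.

In the reaction as written Cl2(g) is reduced, so the Cl₂/Cl⁻ couple is the cathode and Mn²⁺/Mn is the anode.
E°cell = +1.35 − (−1.18) = +2.53 V; balancing electrons gives n = 2.
ΔG° = −nFE°cell = −(2)(96500)(+2.53) J/mol = −488 kJ/mol.

−488 kJ/mol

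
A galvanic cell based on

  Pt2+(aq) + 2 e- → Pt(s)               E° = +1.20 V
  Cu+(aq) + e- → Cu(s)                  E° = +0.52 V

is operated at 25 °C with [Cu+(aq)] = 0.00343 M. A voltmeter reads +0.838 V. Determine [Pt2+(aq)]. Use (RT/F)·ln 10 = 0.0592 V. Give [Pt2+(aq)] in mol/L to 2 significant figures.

The Pt²⁺/Pt couple has the larger reduction potential, so it is the cathode: E°cell = +1.20 − (+0.52) = +0.68 V and n = 2.
Rearranging E = E° − (0.0592/n)·log Q gives log Q = 2(+0.68 − (+0.838))/0.0592 = −5.338.
For Pt2+(aq) + 2 Cu(s) → Pt(s) + 2 Cu+(aq), the reaction quotient is Q = [Cu+(aq)]^2 / [Pt2+(aq)].
Isolating [Pt2+(aq)] in Q = 10^{−5.338} yields log [Pt2+(aq)] = 0.409, i.e. 2.6 M.

2.6 M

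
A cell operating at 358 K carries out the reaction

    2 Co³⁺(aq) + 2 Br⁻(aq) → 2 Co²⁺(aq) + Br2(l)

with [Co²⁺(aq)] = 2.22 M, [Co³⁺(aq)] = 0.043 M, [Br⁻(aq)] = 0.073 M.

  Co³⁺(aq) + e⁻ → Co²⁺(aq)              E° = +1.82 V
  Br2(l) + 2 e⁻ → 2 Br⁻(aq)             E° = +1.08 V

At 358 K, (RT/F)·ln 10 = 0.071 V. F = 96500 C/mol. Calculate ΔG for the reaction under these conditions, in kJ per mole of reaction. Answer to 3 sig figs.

E°cell = +1.82 − (+1.08) = +0.74 V; the balanced reaction transfers n = 2 electrons.
Here Q = [Co²⁺(aq)]^2 / ([Co³⁺(aq)]^2·[Br⁻(aq)]^2) = 5×10^5 (log Q = 5.699), giving E = +0.74 − (0.071/2)·(5.699) = +0.5377 V.
Finally ΔG = −nFE = −(2)(96500 C/mol)(+0.5377 V) = −104 kJ/mol.

−104 kJ/mol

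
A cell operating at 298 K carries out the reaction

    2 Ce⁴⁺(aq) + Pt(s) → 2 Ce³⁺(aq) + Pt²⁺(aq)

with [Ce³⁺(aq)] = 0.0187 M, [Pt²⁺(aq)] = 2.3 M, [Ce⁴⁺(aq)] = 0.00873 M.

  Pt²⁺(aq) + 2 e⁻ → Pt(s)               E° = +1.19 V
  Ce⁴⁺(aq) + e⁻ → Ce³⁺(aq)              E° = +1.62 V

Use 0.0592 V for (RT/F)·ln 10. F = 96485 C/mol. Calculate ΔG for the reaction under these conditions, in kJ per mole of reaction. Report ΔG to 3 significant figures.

The standard cell potential is +1.62 − (+1.19) = +0.43 V, with n = 2 electrons in the balanced equation.
Here Q = ([Ce³⁺(aq)]^2·[Pt²⁺(aq)]) / [Ce⁴⁺(aq)]^2 = 10.6 (log Q = 1.023), giving E = +0.43 − (0.0592/2)·(1.023) = +0.3997 V.
Finally ΔG = −nFE = −(2)(96485 C/mol)(+0.3997 V) = −77.1 kJ/mol.

−77.1 kJ/mol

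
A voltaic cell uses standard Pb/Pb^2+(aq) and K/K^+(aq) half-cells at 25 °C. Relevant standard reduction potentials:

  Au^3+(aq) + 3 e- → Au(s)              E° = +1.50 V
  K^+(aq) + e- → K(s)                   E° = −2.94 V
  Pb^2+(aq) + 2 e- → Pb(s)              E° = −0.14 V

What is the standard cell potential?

Of the two couples in this cell, the one with the more positive reduction potential is reduced at the cathode: here that is Pb²⁺/Pb (−0.14 V); K⁺/K (−2.94 V) is the anode.
E°cell = E°(cathode) − E°(anode) = −0.14 − (−2.94) = +2.80 V.

+2.80 V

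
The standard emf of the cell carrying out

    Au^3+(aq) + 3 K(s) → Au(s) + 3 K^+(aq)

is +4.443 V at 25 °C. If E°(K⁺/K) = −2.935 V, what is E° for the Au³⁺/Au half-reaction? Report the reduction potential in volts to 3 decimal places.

+1.508 V

In the reaction as written the Au³⁺/Au couple is reduced (cathode) and K⁺/K is oxidized (anode), so E°cell = E°(Au³⁺/Au) − E°(K⁺/K).
E°(Au³⁺/Au) = E°cell + E°(anode) = +4.443 + (−2.935) = +1.508 V.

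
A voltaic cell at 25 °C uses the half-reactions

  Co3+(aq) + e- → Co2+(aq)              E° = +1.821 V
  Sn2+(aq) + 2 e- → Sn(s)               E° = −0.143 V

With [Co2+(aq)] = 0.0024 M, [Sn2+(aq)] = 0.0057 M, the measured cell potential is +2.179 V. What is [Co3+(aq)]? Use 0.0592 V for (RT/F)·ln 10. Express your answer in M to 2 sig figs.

0.78 M

The Co³⁺/Co²⁺ couple has the larger reduction potential, so it is the cathode: E°cell = +1.821 − (−0.143) = +1.964 V and n = 2.
Since E = E° − (0.0592/n)·log Q, log Q = n(E° − E)/0.0592 = −7.264.
The balanced reaction is 2 Co3+(aq) + Sn(s) → 2 Co2+(aq) + Sn2+(aq), so Q = ([Co2+(aq)]^2·[Sn2+(aq)]) / [Co3+(aq)]^2.
Isolating [Co3+(aq)] in Q = 10^{−7.264} yields log [Co3+(aq)] = −0.110, i.e. 0.78 M.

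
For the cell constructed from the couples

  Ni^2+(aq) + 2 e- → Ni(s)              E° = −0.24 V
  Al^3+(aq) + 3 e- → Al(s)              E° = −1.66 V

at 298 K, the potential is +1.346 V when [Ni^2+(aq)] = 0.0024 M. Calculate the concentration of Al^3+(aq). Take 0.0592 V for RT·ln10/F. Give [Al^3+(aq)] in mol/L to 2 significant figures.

0.66 M

With Ni²⁺/Ni at the cathode and Al³⁺/Al at the anode, E°cell = −0.24 − (−1.66) = +1.42 V (n = 6).
From the Nernst equation, log Q = n(E° − E)/0.0592 = 6·(+1.42 − (+1.346))/0.0592 = 7.500.
The balanced reaction is 3 Ni^2+(aq) + 2 Al(s) → 3 Ni(s) + 2 Al^3+(aq), so Q = [Al^3+(aq)]^2 / [Ni^2+(aq)]^3.
Isolating [Al^3+(aq)] in Q = 10^{7.500} yields log [Al^3+(aq)] = −0.180, i.e. 0.66 M.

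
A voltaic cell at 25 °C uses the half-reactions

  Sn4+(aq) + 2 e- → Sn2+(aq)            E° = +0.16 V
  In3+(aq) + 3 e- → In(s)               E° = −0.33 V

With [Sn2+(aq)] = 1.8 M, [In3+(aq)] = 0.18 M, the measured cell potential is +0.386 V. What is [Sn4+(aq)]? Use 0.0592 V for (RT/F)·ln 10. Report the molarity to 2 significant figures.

With Sn⁴⁺/Sn²⁺ at the cathode and In³⁺/In at the anode, E°cell = +0.16 − (−0.33) = +0.49 V (n = 6).
Rearranging E = E° − (0.0592/n)·log Q gives log Q = 6(+0.49 − (+0.386))/0.0592 = 10.541.
Balancing electrons gives 3 Sn4+(aq) + 2 In(s) → 3 Sn2+(aq) + 2 In3+(aq); thus Q = ([Sn2+(aq)]^3·[In3+(aq)]^2) / [Sn4+(aq)]^3.
Solving for the unknown gives log [Sn4+(aq)] = −3.755, so [Sn4+(aq)] ≈ 0.00018 M.

0.00018 M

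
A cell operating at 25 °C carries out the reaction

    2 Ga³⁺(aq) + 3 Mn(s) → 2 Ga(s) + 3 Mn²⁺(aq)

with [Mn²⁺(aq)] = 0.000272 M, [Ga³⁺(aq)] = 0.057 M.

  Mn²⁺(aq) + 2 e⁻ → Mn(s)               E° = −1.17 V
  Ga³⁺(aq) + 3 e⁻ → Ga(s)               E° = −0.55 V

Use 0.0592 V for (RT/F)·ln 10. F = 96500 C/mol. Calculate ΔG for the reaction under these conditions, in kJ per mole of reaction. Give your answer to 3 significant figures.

−406 kJ/mol

The standard cell potential is −0.55 − (−1.17) = +0.62 V, with n = 6 electrons in the balanced equation.
Here Q = [Mn²⁺(aq)]^3 / [Ga³⁺(aq)]^2 = 6.19×10^−9 (log Q = −8.208), giving E = +0.62 − (0.0592/6)·(−8.208) = +0.7010 V.
Then ΔG = −nFE = −6 × 96500 × +0.7010 J/mol = −406 kJ/mol.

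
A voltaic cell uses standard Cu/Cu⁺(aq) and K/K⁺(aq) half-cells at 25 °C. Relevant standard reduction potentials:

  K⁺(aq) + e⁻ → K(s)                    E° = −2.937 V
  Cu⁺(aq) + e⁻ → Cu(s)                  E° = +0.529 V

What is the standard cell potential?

+3.466 V

The Cu⁺/Cu couple has the higher E°, so Cu ion is reduced (cathode) and K is oxidized (anode).
E°cell = E°(cathode) − E°(anode) = +0.529 − (−2.937) = +3.466 V.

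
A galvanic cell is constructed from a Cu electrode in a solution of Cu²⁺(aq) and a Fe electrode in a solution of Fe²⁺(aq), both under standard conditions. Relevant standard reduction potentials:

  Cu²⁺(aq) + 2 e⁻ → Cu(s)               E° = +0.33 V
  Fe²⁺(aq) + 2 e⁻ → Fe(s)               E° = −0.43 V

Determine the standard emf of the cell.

+0.76 V

Of the two couples in this cell, the one with the more positive reduction potential is reduced at the cathode: here that is Cu²⁺/Cu (+0.33 V); Fe²⁺/Fe (−0.43 V) is the anode.
E°cell = E°(cathode) − E°(anode) = +0.33 − (−0.43) = +0.76 V.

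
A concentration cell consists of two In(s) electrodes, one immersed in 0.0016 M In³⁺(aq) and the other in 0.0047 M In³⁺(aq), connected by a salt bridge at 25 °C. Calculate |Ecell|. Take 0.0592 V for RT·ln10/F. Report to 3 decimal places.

0.009 V

For a concentration cell E°cell = 0, since both electrodes use the same couple.
The compartment with the higher In³⁺(aq) concentration (0.0047 M) acts as the cathode; ions are reduced there and produced at the dilute (0.0016 M) anode.
With n = 3, Ecell = −(0.0592/3)·log([dilute]/[conc]) = −(0.0592/3)·log(0.0016/0.0047) = +0.009 V.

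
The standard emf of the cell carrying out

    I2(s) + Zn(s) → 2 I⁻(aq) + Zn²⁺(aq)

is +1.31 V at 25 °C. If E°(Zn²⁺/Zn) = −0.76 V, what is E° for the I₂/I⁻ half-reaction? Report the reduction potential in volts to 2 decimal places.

+0.55 V

In the reaction as written the I₂/I⁻ couple is reduced (cathode) and Zn²⁺/Zn is oxidized (anode), so E°cell = E°(I₂/I⁻) − E°(Zn²⁺/Zn).
E°(I₂/I⁻) = E°cell + E°(anode) = +1.31 + (−0.76) = +0.55 V.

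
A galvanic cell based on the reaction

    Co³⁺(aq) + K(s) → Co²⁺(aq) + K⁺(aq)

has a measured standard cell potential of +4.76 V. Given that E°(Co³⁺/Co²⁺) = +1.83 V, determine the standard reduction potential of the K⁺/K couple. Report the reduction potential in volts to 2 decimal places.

In the reaction as written the Co³⁺/Co²⁺ couple is reduced (cathode) and K⁺/K is oxidized (anode), so E°cell = E°(Co³⁺/Co²⁺) − E°(K⁺/K).
E°(K⁺/K) = E°(cathode) − E°cell = +1.83 − (+4.76) = −2.93 V.

−2.93 V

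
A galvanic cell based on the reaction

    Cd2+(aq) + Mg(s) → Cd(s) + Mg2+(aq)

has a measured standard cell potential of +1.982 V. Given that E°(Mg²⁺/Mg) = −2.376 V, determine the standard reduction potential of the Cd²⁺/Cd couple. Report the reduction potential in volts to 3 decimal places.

In the reaction as written the Cd²⁺/Cd couple is reduced (cathode) and Mg²⁺/Mg is oxidized (anode), so E°cell = E°(Cd²⁺/Cd) − E°(Mg²⁺/Mg).
E°(Cd²⁺/Cd) = E°cell + E°(anode) = +1.982 + (−2.376) = −0.394 V.

−0.394 V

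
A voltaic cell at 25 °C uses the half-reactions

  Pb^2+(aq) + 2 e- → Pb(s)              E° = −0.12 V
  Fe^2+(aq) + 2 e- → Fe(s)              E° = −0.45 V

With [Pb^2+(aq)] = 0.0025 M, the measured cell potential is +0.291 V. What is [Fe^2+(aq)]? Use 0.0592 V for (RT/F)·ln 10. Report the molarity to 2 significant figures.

0.052 M

Pb²⁺/Pb is the cathode (higher E°); E°cell = −0.12 − (−0.45) = +0.33 V with n = 2.
Since E = E° − (0.0592/n)·log Q, log Q = n(E° − E)/0.0592 = 1.318.
The balanced reaction is Pb^2+(aq) + Fe(s) → Pb(s) + Fe^2+(aq), so Q = [Fe^2+(aq)] / [Pb^2+(aq)].
Isolating [Fe^2+(aq)] in Q = 10^{1.318} yields log [Fe^2+(aq)] = −1.284, i.e. 0.052 M.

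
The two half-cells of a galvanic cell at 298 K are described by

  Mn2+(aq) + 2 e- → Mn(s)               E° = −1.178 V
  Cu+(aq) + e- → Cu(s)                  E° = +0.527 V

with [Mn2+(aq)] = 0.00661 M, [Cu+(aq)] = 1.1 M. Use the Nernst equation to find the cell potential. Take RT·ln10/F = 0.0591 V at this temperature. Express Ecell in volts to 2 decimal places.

+1.77 V

The Cu⁺/Cu couple has the more positive E°, so it is the cathode; Mn²⁺/Mn is the anode.
E°cell = E°cat − E°an = +0.527 − (−1.178) = +1.705 V; n = 2.
For the overall reaction 2 Cu+(aq) + Mn(s) → 2 Cu(s) + Mn2+(aq), Q = [Mn2+(aq)] / [Cu+(aq)]^2 = 0.00546, giving log Q = −2.263.
By the Nernst equation, E = +1.705 − (0.0591/2)·(−2.263) = +1.77 V.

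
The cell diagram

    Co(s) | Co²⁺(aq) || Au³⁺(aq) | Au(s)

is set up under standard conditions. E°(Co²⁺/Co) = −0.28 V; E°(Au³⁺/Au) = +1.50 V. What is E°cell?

By convention the left-hand electrode in cell notation is the anode (oxidation) and the right-hand electrode is the cathode (reduction).
E°cell = E°(right) − E°(left) = +1.50 − (−0.28) = +1.78 V.

+1.78 V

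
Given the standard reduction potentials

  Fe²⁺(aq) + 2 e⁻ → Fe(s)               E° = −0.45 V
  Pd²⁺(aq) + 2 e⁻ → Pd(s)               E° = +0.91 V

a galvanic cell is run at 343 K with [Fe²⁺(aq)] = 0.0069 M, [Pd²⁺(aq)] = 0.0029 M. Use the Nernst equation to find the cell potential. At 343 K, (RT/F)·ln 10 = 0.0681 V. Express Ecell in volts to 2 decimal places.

Since E°(Pd²⁺/Pd) > E°(Fe²⁺/Fe), Pd²⁺/Pd serves as the cathode.
E°cell = +0.91 − (−0.45) = +1.36 V, with n = 2 electrons transferred.
Balancing gives Pd²⁺(aq) + Fe(s) → Pd(s) + Fe²⁺(aq); hence Q = [Fe²⁺(aq)] / [Pd²⁺(aq)] = 2.38 (log Q = 0.376).
Applying E = E° − (RT ln10/nF)·log Q gives +1.36 − (0.0681/2)(0.376) = +1.35 V.

+1.35 V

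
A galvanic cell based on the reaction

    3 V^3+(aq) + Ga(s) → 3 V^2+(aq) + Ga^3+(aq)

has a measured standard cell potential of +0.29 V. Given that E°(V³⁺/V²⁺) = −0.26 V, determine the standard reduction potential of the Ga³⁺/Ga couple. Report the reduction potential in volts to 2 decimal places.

−0.55 V

In the reaction as written the V³⁺/V²⁺ couple is reduced (cathode) and Ga³⁺/Ga is oxidized (anode), so E°cell = E°(V³⁺/V²⁺) − E°(Ga³⁺/Ga).
E°(Ga³⁺/Ga) = E°(cathode) − E°cell = −0.26 − (+0.29) = −0.55 V.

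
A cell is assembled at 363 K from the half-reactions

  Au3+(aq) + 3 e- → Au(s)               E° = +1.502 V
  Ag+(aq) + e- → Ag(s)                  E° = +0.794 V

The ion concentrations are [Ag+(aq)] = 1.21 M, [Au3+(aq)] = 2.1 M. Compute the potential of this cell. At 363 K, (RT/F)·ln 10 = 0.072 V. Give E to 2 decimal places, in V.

+0.71 V

The Au³⁺/Au couple has the more positive E°, so it is the cathode; Ag⁺/Ag is the anode.
E°cell = +1.502 − (+0.794) = +0.708 V, with n = 3 electrons transferred.
The balanced reaction is Au3+(aq) + 3 Ag(s) → Au(s) + 3 Ag+(aq), so Q = [Ag+(aq)]^3 / [Au3+(aq)] = 0.844 and log Q = −0.074.
By the Nernst equation, E = +0.708 − (0.072/3)·(−0.074) = +0.71 V.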